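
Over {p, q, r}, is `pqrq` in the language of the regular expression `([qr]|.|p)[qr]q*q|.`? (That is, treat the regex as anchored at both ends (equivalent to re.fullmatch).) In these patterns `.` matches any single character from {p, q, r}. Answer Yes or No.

No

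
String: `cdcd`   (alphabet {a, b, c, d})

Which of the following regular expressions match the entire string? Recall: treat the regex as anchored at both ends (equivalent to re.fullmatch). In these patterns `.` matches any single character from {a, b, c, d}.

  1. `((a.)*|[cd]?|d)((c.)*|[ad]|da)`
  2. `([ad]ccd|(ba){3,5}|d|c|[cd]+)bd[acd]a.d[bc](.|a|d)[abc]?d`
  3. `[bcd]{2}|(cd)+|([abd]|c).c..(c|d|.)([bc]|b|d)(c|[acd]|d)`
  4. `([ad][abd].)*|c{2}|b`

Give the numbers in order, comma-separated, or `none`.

1 → match
2 → no match
3 → match
4 → no match

1, 3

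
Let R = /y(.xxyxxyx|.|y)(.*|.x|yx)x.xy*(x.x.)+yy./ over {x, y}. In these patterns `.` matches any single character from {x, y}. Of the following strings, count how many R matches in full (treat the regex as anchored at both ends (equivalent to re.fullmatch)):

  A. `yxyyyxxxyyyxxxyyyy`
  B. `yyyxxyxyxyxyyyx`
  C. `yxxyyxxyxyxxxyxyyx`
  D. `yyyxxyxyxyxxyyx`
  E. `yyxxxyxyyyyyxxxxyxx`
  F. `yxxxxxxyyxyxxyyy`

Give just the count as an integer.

4

A → match
B → match
C → no match
D → match
E → no match
F → match
Total matched: 4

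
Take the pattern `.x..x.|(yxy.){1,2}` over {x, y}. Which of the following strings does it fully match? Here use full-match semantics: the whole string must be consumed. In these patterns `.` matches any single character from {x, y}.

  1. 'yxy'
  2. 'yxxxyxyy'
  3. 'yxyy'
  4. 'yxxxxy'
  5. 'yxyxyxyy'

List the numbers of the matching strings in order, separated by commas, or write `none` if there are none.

1. 'yxy' → no match
2. 'yxxxyxyy' → no match
3. 'yxyy' → match
4. 'yxxxxy' → match
5. 'yxyxyxyy' → match

3, 4, 5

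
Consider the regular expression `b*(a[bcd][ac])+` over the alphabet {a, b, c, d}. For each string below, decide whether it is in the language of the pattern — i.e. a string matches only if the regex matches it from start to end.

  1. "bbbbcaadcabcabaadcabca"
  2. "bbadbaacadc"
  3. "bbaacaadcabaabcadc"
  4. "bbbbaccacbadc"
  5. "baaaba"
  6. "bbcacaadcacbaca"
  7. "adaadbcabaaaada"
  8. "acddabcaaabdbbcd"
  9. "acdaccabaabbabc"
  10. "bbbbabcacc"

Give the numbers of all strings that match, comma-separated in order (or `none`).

1 → no match
2 → no match
3 → no match
4 → no match
5 → no match
6 → no match
7 → no match
8 → no match
9 → no match
10 → match

10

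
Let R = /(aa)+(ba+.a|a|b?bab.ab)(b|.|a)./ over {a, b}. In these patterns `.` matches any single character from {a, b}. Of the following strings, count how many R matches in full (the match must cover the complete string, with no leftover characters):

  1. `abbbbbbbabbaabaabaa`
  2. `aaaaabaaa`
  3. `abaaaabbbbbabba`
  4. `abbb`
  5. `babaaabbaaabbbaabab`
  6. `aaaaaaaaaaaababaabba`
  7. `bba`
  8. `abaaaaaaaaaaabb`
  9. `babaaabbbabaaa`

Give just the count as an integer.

1

1 → no match — must start with `aa`
2 → no match
3 → no match — must start with `aa`
4 → no match — must start with `aa`
5 → no match — must start with `aa`
6 → match
7 → no match — must start with `aa`
8 → no match — must start with `aa`
9 → no match — must start with `aa`
Total matched: 1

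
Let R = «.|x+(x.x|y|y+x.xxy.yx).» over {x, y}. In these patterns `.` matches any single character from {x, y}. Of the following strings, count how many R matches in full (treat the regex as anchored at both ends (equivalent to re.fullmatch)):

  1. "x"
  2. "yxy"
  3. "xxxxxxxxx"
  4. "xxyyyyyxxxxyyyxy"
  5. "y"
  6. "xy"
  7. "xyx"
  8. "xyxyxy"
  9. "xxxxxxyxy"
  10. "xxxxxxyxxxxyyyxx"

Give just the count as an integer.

1 → match
2 → no match
3 → match
4 → match
5 → match
6 → no match
7 → match
8 → no match
9 → match
10 → match
Total matched: 7

7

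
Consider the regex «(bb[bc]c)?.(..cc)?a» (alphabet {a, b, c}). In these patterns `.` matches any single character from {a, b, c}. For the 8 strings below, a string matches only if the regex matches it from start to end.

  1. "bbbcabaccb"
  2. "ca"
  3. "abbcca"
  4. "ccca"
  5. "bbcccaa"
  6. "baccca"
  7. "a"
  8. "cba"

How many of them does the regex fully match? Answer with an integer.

3

1 → no match — must end with "a"
2 → match
3 → match
4 → no match
5 → no match
6 → match
7 → no match
8 → no match
Total matched: 3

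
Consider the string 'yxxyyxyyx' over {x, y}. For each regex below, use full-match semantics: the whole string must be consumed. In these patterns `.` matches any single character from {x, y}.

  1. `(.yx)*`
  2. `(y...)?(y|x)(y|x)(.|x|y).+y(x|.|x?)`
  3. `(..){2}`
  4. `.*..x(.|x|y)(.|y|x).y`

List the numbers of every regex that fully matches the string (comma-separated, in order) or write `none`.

1 → no match
2 → match
3 → no match
4 → no match — must end with 'y'

2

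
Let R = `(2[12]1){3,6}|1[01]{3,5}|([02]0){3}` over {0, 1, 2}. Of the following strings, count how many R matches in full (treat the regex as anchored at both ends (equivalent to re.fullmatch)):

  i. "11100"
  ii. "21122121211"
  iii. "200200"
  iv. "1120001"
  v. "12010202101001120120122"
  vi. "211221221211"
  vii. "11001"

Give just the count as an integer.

i → match
ii → no match
iii → no match
iv → no match
v → no match
vi → match
vii → match
Total matched: 3

3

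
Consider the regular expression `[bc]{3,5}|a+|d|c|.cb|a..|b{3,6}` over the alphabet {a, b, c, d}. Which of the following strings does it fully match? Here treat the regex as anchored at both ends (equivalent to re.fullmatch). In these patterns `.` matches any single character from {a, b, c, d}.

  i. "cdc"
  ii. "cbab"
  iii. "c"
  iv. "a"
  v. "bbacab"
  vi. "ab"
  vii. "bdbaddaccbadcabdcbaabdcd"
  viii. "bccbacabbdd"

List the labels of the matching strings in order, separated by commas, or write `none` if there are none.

iii, iv

i → no match
ii → no match
iii → match
iv → match
v → no match
vi → no match
vii → no match
viii → no match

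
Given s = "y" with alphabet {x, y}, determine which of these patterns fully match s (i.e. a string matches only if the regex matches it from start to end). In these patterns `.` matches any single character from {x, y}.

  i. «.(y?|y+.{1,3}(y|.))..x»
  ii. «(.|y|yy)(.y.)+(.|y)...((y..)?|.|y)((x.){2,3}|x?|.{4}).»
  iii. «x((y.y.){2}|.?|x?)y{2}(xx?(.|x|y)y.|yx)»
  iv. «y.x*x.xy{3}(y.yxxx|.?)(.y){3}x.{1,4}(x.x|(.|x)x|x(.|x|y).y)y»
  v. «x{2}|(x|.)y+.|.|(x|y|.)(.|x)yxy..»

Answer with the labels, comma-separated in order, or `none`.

v

i → no match — must end with "x"
ii → no match
iii → no match — must start with "x"
iv → no match
v → match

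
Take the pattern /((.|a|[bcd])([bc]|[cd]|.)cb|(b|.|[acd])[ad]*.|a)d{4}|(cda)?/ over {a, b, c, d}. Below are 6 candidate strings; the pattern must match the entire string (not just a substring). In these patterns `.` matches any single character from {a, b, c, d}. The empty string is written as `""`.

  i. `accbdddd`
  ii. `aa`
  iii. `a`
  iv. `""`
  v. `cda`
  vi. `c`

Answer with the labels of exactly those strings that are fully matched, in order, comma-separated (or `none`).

i, iv, v

i → match
ii → no match
iii → no match
iv → match
v → match
vi → no match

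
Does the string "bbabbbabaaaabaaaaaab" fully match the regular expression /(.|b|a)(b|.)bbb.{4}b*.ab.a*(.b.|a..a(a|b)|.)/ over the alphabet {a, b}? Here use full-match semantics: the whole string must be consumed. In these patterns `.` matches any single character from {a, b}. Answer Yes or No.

No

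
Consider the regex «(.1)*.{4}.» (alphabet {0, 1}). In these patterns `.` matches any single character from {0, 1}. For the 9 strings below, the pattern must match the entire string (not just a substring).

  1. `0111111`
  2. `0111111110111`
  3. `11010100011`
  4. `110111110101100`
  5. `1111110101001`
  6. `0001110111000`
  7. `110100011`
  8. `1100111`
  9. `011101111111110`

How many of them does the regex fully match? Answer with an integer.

8

1 → match
2 → match
3 → match
4 → match
5 → match
6 → no match
7 → match
8 → match
9 → match
Total matched: 8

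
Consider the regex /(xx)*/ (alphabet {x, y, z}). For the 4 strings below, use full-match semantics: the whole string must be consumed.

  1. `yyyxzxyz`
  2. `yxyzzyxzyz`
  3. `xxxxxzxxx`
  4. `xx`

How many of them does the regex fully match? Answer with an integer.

1

1 → no match
2 → no match
3 → no match
4 → match
Total matched: 1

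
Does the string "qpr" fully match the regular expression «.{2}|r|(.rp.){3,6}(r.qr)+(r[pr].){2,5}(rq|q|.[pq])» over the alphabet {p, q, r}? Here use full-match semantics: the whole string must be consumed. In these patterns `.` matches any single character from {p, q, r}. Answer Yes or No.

No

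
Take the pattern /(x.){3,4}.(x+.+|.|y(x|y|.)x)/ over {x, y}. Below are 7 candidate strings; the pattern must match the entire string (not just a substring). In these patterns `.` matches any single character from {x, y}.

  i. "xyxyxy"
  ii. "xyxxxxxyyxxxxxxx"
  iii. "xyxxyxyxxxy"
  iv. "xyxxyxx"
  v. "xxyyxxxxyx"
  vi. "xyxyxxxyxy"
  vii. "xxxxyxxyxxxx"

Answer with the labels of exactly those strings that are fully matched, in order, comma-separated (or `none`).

i → no match
ii → match
iii → no match
iv → no match
v → no match
vi → match
vii → no match

ii, vi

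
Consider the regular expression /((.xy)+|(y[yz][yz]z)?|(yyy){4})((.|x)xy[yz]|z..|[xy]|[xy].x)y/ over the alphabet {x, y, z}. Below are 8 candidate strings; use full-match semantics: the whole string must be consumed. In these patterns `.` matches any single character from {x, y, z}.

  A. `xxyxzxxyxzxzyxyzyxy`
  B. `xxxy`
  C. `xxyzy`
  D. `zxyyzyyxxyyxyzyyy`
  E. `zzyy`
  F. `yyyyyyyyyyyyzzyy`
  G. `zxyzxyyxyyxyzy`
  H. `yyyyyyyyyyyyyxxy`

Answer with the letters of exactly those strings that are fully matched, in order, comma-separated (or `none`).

B, C, E, F, G, H

A → no match
B → match
C → match
D → no match
E → match
F → match
G → match
H → match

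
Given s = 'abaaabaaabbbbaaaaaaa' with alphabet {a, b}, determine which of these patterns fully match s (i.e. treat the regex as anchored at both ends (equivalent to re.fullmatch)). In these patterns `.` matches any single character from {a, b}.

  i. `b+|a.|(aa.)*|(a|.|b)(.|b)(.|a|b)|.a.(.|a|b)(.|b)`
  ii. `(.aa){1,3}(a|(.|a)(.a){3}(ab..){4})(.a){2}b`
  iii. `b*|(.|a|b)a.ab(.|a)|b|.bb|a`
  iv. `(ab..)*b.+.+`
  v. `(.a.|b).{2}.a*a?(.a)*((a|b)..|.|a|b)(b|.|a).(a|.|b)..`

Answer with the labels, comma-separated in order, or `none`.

iv

i → no match
ii → no match — must end with 'ab'
iii → no match
iv → match
v → no match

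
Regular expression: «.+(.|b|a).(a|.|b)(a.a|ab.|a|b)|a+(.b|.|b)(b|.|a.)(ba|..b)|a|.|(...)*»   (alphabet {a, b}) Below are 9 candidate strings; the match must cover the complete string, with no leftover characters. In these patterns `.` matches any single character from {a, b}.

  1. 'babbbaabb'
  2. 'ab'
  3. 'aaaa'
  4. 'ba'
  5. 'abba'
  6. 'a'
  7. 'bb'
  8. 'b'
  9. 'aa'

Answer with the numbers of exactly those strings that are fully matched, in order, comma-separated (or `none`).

1, 6, 8

1 → match
2 → no match
3 → no match
4 → no match
5 → no match
6 → match
7 → no match
8 → match
9 → no match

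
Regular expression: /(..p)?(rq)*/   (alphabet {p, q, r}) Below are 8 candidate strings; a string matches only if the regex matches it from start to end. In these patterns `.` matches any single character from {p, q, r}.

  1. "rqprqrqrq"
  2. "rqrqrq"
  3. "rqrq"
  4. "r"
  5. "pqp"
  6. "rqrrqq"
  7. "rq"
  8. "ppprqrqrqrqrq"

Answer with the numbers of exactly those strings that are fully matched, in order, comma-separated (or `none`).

1, 2, 3, 5, 7, 8

1 → match
2 → match
3 → match
4 → no match
5 → match
6 → no match
7 → match
8 → match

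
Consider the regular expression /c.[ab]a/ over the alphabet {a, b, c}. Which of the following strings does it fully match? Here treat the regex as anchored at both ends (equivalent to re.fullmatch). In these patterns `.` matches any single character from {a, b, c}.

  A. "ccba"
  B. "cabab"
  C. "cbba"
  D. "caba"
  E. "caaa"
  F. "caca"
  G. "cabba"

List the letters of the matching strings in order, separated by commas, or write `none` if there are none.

A → match
B → no match — must end with "a"
C → match
D → match
E → match
F → no match
G → no match

A, C, D, E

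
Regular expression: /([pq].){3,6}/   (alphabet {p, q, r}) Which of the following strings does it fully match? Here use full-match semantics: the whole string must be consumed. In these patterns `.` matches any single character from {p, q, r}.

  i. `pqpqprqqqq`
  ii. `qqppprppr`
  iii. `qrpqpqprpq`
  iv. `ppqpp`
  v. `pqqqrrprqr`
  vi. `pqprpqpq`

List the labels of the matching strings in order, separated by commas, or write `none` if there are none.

i → match
ii → no match
iii → match
iv → no match
v → no match
vi → match

i, iii, vi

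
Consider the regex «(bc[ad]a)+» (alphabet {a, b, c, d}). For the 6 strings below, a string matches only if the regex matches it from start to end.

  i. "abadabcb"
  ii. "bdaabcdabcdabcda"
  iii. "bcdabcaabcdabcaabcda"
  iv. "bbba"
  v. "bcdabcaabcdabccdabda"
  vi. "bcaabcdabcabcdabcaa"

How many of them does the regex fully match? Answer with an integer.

1

i → no match — must start with "bc"
ii → no match — must start with "bc"
iii → match
iv → no match — must start with "bc"
v → no match
vi → no match
Total matched: 1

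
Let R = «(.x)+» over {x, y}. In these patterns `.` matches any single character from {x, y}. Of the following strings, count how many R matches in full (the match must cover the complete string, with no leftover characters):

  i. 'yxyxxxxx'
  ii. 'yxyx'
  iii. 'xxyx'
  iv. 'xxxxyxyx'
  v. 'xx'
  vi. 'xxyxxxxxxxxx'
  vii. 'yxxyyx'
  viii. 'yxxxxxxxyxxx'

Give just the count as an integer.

7

i. 'yxyxxxxx' → match
ii. 'yxyx' → match
iii. 'xxyx' → match
iv. 'xxxxyxyx' → match
v. 'xx' → match
vi. 'xxyxxxxxxxxx' → match
vii. 'yxxyyx' → no match
viii. 'yxxxxxxxyxxx' → match
Total matched: 7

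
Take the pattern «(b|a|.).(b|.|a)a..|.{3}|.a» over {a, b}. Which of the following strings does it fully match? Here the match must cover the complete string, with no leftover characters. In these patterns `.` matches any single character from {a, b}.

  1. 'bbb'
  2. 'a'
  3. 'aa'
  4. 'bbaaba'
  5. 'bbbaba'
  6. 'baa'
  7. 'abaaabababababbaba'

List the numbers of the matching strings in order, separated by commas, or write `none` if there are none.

1. 'bbb' → match
2. 'a' → no match
3. 'aa' → match
4. 'bbaaba' → match
5. 'bbbaba' → match
6. 'baa' → match
7 → no match

1, 3, 4, 5, 6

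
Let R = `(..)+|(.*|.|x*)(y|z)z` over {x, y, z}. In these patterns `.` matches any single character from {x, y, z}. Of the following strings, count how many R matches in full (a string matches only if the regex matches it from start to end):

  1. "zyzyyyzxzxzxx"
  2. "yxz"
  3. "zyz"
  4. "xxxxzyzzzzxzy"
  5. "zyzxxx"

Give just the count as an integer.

2

1 → no match
2 → no match
3 → match
4 → no match
5 → match
Total matched: 2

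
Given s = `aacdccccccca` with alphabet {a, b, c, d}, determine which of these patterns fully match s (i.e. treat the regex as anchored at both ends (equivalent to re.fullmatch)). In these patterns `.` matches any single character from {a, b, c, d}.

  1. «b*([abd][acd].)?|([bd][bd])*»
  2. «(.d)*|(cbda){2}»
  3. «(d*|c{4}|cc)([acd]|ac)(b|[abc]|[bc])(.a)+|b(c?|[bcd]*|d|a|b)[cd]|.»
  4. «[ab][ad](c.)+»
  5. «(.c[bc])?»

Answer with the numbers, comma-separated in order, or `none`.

4

1 → no match
2 → no match
3 → no match
4 → match
5 → no match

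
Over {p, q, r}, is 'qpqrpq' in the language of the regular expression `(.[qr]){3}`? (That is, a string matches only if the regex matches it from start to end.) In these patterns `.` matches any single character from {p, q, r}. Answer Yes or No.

No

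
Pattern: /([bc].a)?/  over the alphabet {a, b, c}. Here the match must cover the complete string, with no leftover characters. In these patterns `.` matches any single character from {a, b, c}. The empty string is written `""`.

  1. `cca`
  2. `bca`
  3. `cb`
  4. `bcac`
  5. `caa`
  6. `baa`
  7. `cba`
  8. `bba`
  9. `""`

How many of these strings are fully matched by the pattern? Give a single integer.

7

1 → match
2 → match
3 → no match
4 → no match
5 → match
6 → match
7 → match
8 → match
9 → match
Total matched: 7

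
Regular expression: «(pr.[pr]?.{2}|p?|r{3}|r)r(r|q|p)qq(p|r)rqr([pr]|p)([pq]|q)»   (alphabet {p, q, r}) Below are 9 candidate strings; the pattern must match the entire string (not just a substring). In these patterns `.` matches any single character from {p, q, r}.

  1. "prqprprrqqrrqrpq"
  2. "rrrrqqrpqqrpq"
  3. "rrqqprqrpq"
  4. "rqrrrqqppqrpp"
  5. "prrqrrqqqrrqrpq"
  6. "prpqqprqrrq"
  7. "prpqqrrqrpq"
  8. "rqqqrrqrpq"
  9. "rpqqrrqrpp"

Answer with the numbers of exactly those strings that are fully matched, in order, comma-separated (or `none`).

1, 3, 5, 6, 7, 8, 9

1 → match
2 → no match
3 → match
4 → no match
5 → match
6 → match
7 → match
8 → match
9 → match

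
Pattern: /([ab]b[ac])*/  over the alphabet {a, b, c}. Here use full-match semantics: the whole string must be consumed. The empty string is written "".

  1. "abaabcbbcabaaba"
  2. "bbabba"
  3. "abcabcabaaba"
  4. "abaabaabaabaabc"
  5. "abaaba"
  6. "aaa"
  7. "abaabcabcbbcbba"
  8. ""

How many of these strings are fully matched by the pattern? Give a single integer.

7

1 → match
2 → match
3 → match
4 → match
5 → match
6 → no match
7 → match
8 → match
Total matched: 7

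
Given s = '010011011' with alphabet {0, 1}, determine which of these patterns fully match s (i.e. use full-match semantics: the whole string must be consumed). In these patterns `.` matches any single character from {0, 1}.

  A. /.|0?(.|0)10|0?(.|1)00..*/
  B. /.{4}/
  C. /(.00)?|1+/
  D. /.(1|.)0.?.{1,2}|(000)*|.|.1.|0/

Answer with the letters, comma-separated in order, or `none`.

A

A → match
B → no match
C → no match
D → no match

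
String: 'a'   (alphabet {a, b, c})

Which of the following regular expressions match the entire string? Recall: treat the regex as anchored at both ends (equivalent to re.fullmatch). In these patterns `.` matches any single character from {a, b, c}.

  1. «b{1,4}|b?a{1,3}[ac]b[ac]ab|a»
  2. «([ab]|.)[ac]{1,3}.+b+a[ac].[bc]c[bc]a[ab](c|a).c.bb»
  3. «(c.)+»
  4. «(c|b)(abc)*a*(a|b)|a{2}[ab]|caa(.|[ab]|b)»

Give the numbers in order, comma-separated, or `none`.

1 → match
2 → no match — must end with 'bb'
3 → no match — must start with 'c'
4 → no match

1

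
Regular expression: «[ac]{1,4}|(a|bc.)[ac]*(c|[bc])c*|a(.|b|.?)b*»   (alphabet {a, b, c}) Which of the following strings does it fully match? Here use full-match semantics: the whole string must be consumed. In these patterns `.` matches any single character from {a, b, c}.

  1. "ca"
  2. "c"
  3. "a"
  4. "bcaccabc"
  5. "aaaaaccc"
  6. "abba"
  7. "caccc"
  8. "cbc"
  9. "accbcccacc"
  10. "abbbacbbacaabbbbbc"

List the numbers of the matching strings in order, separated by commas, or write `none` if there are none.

1, 2, 3, 4, 5

1. "ca" → match
2. "c" → match
3. "a" → match
4. "bcaccabc" → match
5. "aaaaaccc" → match
6. "abba" → no match
7. "caccc" → no match
8. "cbc" → no match
9. "accbcccacc" → no match
10 → no match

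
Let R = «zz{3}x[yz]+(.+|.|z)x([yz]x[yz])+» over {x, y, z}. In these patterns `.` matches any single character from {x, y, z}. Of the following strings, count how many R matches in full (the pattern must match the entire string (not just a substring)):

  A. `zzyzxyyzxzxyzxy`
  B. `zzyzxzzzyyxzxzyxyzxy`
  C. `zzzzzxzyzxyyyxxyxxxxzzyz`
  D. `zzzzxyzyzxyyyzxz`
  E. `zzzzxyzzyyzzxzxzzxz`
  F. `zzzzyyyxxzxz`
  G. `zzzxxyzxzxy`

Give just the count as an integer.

A → no match
B → no match
C → no match
D → no match
E → match
F → no match
G → no match
Total matched: 1

1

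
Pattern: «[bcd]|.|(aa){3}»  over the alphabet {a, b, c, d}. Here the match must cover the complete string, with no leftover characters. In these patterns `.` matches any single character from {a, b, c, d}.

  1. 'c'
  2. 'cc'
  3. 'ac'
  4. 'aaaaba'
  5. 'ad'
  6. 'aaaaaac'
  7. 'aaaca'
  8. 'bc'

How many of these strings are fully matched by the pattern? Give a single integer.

1

1 → match
2 → no match
3 → no match
4 → no match
5 → no match
6 → no match
7 → no match
8 → no match
Total matched: 1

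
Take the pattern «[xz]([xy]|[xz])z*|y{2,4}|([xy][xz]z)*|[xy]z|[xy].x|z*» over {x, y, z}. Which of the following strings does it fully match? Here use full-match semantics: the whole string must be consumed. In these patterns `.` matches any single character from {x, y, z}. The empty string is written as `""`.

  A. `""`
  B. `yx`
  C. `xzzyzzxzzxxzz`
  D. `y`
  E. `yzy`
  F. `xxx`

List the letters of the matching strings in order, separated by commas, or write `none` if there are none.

A → match
B → no match
C → no match
D → no match
E → no match
F → match

A, F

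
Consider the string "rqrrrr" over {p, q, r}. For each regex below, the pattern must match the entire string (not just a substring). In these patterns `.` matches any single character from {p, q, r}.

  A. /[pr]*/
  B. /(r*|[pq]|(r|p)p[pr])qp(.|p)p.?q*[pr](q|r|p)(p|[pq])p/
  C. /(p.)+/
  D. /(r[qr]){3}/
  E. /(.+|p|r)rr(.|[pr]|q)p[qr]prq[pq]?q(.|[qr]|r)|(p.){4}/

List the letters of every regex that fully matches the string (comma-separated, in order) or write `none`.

D

A → no match
B → no match — must end with "p"
C → no match — must start with "p"
D → match
E → no match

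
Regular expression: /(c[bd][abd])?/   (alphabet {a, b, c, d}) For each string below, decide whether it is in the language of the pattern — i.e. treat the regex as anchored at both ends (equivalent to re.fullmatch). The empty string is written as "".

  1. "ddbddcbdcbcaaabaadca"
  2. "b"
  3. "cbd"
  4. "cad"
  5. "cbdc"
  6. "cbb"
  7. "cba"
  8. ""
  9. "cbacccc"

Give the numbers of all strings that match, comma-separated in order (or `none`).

3, 6, 7, 8

1 → no match
2 → no match
3 → match
4 → no match
5 → no match
6 → match
7 → match
8 → match
9 → no match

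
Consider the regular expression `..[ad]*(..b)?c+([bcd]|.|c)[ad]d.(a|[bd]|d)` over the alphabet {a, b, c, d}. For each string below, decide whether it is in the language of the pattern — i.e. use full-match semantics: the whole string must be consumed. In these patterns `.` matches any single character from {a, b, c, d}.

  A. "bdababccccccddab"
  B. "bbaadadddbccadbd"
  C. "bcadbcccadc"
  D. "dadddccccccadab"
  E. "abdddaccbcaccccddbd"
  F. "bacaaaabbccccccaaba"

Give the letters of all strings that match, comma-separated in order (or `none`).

A → match
B → match
C → no match
D → match
E → no match
F → no match

A, B, D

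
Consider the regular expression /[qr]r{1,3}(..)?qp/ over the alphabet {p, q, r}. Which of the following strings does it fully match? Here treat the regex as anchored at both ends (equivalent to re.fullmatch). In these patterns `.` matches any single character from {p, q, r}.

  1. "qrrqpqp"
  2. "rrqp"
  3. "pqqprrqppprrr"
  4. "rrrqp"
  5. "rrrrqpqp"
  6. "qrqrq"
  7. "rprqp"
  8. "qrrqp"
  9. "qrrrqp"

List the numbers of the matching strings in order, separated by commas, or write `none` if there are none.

1, 2, 4, 5, 8, 9

1. "qrrqpqp" → match
2. "rrqp" → match
3 → no match — must end with "qp"
4. "rrrqp" → match
5. "rrrrqpqp" → match
6. "qrqrq" → no match — must end with "qp"
7. "rprqp" → no match
8. "qrrqp" → match
9. "qrrrqp" → match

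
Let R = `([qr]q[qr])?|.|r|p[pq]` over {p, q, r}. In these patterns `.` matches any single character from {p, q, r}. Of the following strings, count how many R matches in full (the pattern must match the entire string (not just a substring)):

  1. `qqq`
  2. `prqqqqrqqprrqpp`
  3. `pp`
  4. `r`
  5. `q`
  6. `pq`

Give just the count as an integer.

1. `qqq` → match
2 → no match
3. `pp` → match
4. `r` → match
5. `q` → match
6. `pq` → match
Total matched: 5

5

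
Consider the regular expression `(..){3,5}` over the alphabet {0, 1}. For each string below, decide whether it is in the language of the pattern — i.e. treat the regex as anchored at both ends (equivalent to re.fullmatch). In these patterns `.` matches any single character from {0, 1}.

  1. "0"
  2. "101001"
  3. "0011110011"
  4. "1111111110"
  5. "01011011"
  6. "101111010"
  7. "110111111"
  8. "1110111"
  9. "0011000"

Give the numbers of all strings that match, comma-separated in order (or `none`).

1 → no match
2 → match
3 → match
4 → match
5 → match
6 → no match
7 → no match
8 → no match
9 → no match

2, 3, 4, 5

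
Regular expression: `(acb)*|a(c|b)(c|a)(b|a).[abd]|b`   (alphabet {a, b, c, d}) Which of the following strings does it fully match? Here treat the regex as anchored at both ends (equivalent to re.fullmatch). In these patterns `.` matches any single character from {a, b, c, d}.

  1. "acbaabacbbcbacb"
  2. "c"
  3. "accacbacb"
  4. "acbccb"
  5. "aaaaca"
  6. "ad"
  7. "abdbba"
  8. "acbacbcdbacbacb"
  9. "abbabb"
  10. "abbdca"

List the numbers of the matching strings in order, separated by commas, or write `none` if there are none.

none

1 → no match
2 → no match
3 → no match
4 → no match
5 → no match
6 → no match
7 → no match
8 → no match
9 → no match
10 → no match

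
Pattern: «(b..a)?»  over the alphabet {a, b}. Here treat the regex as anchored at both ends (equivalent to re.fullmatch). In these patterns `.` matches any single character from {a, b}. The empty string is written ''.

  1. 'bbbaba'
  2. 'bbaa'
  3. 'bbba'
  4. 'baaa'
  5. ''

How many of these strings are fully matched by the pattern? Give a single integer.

4

1 → no match
2 → match
3 → match
4 → match
5 → match
Total matched: 4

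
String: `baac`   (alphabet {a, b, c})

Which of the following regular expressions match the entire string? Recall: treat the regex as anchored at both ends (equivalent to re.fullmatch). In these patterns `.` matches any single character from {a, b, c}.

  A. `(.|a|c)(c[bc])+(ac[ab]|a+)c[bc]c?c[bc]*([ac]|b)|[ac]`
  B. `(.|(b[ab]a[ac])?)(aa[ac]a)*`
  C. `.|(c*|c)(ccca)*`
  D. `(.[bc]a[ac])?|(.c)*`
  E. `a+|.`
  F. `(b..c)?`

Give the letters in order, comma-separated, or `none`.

B, F

A → no match
B → match
C → no match
D → no match
E → no match
F → match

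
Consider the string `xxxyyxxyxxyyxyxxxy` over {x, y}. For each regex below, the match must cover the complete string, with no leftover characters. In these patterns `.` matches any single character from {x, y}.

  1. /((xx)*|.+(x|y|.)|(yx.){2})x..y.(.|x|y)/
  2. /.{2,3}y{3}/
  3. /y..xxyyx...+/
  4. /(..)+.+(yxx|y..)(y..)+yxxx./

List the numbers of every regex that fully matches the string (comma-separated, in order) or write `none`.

4

1 → no match
2 → no match
3 → no match — must start with `y`
4 → match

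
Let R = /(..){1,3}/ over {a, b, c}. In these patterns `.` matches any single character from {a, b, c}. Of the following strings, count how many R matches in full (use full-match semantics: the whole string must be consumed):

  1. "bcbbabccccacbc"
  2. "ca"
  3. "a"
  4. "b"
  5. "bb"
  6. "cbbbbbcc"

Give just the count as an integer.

2

1 → no match
2 → match
3 → no match
4 → no match
5 → match
6 → no match
Total matched: 2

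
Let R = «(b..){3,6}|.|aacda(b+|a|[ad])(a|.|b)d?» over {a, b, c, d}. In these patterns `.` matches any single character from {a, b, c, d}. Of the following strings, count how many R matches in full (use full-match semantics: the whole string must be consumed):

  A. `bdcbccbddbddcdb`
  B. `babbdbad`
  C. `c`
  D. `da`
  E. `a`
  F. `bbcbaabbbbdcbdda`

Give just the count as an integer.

A → no match
B → no match
C → match
D → no match
E → match
F → no match
Total matched: 2

2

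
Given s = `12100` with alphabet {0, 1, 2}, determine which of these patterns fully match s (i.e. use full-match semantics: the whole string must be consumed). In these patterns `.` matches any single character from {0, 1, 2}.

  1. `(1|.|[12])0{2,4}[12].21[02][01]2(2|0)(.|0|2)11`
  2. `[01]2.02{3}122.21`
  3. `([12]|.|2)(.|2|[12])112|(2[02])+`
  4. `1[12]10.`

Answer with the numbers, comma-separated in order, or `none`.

4

1 → no match — must end with `11`
2 → no match — must end with `21`
3 → no match
4 → match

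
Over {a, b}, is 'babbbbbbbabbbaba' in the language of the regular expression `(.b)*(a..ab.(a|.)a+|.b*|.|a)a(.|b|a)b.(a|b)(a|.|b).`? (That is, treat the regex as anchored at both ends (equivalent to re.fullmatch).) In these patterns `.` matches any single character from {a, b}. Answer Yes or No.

No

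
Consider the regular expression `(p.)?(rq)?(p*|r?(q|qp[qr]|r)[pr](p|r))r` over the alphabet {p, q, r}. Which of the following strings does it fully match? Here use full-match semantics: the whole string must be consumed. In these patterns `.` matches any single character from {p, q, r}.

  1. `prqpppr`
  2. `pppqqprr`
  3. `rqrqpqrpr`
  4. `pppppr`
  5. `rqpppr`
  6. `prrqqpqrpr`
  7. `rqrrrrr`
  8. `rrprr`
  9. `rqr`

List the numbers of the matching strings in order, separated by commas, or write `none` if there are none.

1. `prqpppr` → no match
2. `pppqqprr` → no match
3. `rqrqpqrpr` → match
4. `pppppr` → match
5. `rqpppr` → match
6. `prrqqpqrpr` → match
7. `rqrrrrr` → match
8. `rrprr` → match
9. `rqr` → match

3, 4, 5, 6, 7, 8, 9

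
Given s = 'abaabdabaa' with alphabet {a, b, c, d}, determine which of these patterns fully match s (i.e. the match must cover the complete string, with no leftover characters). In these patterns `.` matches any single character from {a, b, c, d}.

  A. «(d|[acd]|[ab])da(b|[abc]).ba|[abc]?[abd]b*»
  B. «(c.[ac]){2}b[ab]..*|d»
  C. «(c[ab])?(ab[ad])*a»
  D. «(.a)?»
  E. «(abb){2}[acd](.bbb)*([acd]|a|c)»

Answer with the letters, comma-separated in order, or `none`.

C

A → no match
B → no match
C → match
D → no match
E → no match — must start with 'abb'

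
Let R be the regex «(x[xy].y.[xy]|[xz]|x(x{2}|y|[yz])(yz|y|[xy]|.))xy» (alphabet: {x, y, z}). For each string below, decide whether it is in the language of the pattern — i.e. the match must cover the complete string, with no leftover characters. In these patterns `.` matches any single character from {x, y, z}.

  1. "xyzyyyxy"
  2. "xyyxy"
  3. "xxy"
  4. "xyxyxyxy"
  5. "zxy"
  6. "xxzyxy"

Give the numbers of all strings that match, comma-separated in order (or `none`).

1, 2, 3, 4, 5

1 → match
2 → match
3 → match
4 → match
5 → match
6 → no match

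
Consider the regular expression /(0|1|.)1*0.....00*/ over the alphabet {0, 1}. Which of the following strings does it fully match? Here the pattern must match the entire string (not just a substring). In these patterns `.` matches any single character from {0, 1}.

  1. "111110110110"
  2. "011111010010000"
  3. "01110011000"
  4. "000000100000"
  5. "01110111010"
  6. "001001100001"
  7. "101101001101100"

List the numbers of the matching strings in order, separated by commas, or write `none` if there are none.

1 → match
2 → match
3 → match
4 → match
5 → match
6 → no match
7 → no match

1, 2, 3, 4, 5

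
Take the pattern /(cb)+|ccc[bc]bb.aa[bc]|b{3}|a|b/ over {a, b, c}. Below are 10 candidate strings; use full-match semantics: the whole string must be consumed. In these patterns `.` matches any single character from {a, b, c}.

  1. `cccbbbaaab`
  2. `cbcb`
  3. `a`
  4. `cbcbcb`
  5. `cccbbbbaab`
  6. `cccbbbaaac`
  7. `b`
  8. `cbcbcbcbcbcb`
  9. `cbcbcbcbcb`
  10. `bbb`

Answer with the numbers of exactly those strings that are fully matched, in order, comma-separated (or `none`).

1 → match
2 → match
3 → match
4 → match
5 → match
6 → match
7 → match
8 → match
9 → match
10 → match

1, 2, 3, 4, 5, 6, 7, 8, 9, 10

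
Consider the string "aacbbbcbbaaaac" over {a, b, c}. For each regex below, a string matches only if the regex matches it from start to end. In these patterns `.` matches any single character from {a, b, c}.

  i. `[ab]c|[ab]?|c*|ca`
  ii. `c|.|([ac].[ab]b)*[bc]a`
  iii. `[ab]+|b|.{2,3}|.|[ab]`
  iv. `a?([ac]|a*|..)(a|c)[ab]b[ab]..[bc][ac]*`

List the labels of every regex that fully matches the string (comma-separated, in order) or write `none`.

i → no match
ii → no match
iii → no match
iv → match

iv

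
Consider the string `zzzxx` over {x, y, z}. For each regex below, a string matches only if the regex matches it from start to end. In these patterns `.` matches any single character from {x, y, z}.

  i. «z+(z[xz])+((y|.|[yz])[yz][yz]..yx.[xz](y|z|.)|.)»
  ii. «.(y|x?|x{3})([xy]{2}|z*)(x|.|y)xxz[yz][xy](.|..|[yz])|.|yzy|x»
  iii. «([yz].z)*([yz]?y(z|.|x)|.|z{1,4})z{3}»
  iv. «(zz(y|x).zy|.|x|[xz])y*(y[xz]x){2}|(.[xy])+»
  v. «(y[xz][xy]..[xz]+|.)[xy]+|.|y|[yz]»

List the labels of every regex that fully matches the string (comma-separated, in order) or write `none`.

i

i → match
ii → no match
iii → no match — must end with `z`
iv → no match
v → no match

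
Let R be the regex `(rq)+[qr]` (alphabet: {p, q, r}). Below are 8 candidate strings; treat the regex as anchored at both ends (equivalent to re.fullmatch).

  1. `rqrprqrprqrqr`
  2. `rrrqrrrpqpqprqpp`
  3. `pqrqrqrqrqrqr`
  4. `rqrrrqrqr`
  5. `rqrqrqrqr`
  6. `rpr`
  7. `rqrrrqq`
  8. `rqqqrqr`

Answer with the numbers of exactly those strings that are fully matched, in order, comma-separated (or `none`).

1 → no match
2 → no match — must start with `rq`
3 → no match — must start with `rq`
4 → no match
5 → match
6 → no match — must start with `rq`
7 → no match
8 → no match

5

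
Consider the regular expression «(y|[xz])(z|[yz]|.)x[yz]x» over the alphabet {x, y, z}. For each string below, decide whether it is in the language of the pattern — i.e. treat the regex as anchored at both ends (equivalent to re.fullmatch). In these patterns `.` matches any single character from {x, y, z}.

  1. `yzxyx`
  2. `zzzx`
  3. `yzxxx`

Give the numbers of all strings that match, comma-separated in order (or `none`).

1 → match
2 → no match
3 → no match

1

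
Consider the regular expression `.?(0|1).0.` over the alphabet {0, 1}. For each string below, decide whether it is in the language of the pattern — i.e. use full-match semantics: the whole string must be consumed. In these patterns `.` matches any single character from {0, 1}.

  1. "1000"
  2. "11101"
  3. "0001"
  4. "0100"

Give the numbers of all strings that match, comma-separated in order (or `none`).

1 → match
2 → match
3 → match
4 → match

1, 2, 3, 4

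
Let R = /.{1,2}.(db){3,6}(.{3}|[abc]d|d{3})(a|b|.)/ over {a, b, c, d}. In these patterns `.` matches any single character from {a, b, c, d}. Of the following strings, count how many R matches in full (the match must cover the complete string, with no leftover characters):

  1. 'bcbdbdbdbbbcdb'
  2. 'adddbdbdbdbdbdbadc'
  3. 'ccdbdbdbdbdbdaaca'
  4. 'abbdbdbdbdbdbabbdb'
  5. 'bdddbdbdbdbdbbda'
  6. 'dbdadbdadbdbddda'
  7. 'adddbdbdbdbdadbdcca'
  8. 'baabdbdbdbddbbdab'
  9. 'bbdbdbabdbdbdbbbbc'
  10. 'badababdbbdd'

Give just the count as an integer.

1 → no match
2 → match
3 → no match
4 → no match
5 → match
6 → no match
7 → no match
8 → no match
9 → no match
10 → no match
Total matched: 2

2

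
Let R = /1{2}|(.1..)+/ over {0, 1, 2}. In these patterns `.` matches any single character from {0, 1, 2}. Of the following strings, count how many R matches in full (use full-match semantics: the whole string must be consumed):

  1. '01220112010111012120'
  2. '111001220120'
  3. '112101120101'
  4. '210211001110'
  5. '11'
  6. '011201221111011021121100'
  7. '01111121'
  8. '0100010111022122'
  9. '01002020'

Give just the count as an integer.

8

1 → match
2 → match
3 → match
4 → match
5 → match
6 → match
7 → match
8 → match
9 → no match
Total matched: 8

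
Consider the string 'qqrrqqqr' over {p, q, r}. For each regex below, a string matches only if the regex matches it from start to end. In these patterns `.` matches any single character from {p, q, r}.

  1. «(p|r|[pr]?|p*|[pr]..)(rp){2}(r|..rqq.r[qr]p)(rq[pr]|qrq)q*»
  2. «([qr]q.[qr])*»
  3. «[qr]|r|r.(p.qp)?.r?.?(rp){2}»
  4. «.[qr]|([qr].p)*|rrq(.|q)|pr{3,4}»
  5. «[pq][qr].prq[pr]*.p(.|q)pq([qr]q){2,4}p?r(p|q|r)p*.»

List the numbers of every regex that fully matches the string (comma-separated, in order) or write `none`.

1 → no match
2 → match
3 → no match
4 → no match
5 → no match

2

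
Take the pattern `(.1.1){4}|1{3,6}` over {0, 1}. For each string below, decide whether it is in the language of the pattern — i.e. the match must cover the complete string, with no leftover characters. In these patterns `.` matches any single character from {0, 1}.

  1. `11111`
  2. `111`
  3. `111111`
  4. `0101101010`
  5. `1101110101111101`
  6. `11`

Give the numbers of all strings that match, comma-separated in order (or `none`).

1, 2, 3, 5

1 → match
2 → match
3 → match
4 → no match — must end with `1`
5 → match
6 → no match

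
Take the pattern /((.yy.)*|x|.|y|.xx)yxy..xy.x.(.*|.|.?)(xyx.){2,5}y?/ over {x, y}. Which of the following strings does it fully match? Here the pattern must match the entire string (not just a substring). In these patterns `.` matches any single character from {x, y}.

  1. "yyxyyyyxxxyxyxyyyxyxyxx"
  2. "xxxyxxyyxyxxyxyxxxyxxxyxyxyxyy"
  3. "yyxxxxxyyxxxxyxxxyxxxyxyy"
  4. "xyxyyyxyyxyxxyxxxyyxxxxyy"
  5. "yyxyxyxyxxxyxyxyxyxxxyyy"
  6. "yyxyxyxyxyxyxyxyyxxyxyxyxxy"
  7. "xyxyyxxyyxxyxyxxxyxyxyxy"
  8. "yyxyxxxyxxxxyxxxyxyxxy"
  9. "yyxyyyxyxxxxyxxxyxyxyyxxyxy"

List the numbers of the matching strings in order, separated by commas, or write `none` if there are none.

1 → no match
2 → no match
3 → no match
4 → no match
5 → no match
6 → no match
7 → match
8 → no match
9 → no match

7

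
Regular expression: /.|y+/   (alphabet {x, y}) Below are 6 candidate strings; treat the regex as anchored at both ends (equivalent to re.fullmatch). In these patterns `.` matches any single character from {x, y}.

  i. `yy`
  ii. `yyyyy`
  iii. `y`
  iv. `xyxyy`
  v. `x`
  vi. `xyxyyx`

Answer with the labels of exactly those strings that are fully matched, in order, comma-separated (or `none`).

i, ii, iii, v

i → match
ii → match
iii → match
iv → no match
v → match
vi → no match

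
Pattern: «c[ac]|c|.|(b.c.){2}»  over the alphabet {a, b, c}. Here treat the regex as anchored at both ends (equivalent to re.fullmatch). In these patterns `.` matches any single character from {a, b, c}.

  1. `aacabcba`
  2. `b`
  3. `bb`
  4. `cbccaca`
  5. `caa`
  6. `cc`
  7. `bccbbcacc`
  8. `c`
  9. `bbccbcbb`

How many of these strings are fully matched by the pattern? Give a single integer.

1 → no match
2 → match
3 → no match
4 → no match
5 → no match
6 → match
7 → no match
8 → match
9 → no match
Total matched: 3

3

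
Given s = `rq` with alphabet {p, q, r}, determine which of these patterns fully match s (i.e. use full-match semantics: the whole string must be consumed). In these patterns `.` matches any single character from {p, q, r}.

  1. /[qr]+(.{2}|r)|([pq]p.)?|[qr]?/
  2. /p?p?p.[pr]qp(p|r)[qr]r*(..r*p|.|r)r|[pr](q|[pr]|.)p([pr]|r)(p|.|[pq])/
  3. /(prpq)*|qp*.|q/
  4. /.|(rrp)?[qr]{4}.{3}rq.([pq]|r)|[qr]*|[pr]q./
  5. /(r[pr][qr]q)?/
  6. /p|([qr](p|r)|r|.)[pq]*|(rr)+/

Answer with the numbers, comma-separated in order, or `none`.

1 → no match
2 → no match
3 → no match
4 → match
5 → no match
6 → match

4, 6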